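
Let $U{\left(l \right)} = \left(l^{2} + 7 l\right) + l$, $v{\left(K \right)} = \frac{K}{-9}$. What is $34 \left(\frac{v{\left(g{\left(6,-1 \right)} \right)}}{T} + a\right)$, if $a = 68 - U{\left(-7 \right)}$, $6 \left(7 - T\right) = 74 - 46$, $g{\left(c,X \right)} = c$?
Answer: $\frac{17782}{7} \approx 2540.3$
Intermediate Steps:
$v{\left(K \right)} = - \frac{K}{9}$ ($v{\left(K \right)} = K \left(- \frac{1}{9}\right) = - \frac{K}{9}$)
$U{\left(l \right)} = l^{2} + 8 l$
$T = \frac{7}{3}$ ($T = 7 - \frac{74 - 46}{6} = 7 - \frac{14}{3} = \frac{7}{3} \approx 2.3333$)
$a = 75$ ($a = 68 - - 7 \left(8 - 7\right) = 68 - \left(-7\right) 1 = 68 - -7 = 68 + 7 = 75$)
$34 \left(\frac{v{\left(g{\left(6,-1 \right)} \right)}}{T} + a\right) = 34 \left(\frac{\left(- \frac{1}{9}\right) 6}{\frac{7}{3}} + 75\right) = 34 \left(\left(- \frac{2}{3}\right) \frac{3}{7} + 75\right) = 34 \left(- \frac{2}{7} + 75\right) = 34 \cdot \frac{523}{7} = \frac{17782}{7}$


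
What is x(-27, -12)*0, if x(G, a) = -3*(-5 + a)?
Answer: 0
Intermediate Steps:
x(G, a) = 15 - 3*a
x(-27, -12)*0 = (15 - 3*(-12))*0 = (15 + 36)*0 = 51*0 = 0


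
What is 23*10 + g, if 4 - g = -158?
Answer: 392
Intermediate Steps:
g = 162 (g = 4 - 1*(-158) = 4 + 158 = 162)
23*10 + g = 23*10 + 162 = 230 + 162 = 392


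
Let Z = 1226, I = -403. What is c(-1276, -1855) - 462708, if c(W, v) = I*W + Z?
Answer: 52746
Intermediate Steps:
c(W, v) = 1226 - 403*W (c(W, v) = -403*W + 1226 = 1226 - 403*W)
c(-1276, -1855) - 462708 = (1226 - 403*(-1276)) - 462708 = (1226 + 514228) - 462708 = 515454 - 462708 = 52746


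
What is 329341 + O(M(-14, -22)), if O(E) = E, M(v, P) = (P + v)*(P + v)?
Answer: 330637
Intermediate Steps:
M(v, P) = (P + v)**2
329341 + O(M(-14, -22)) = 329341 + (-22 - 14)**2 = 329341 + (-36)**2 = 329341 + 1296 = 330637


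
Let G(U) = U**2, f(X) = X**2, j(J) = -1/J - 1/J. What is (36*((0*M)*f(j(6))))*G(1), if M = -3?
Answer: 0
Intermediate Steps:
j(J) = -2/J
(36*((0*M)*f(j(6))))*G(1) = (36*((0*(-3))*(-2/6)**2))*1**2 = (36*(0*(-2*1/6)**2))*1 = (36*(0*(-1/3)**2))*1 = (36*(0*(1/9)))*1 = (36*0)*1 = 0*1 = 0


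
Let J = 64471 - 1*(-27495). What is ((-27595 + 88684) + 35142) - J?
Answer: 4265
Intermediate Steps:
J = 91966 (J = 64471 + 27495 = 91966)
((-27595 + 88684) + 35142) - J = ((-27595 + 88684) + 35142) - 1*91966 = (61089 + 35142) - 91966 = 96231 - 91966 = 4265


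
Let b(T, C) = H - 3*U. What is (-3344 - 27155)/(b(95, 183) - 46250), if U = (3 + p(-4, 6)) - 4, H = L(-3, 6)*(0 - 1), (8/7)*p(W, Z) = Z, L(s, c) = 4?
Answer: 121996/185067 ≈ 0.65920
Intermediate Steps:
p(W, Z) = 7*Z/8
H = -4 (H = 4*(0 - 1) = 4*(-1) = -4)
U = 17/4 (U = (3 + (7/8)*6) - 4 = (3 + 21/4) - 4 = 33/4 - 4 = 17/4 ≈ 4.2500)
b(T, C) = -67/4 (b(T, C) = -4 - 3*17/4 = -4 - 51/4 = -67/4)
(-3344 - 27155)/(b(95, 183) - 46250) = (-3344 - 27155)/(-67/4 - 46250) = -30499/(-185067/4) = -30499*(-4/185067) = 121996/185067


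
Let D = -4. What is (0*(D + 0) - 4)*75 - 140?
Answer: -440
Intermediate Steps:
(0*(D + 0) - 4)*75 - 140 = (0*(-4 + 0) - 4)*75 - 140 = (0*(-4) - 4)*75 - 140 = (0 - 4)*75 - 140 = -4*75 - 140 = -300 - 140 = -440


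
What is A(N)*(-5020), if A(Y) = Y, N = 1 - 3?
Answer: 10040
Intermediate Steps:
N = -2
A(N)*(-5020) = -2*(-5020) = 10040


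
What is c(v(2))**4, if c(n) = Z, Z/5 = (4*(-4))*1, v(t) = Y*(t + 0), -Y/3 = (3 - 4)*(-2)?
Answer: 40960000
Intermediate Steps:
Y = -6 (Y = -3*(3 - 4)*(-2) = -(-3)*(-2) = -3*2 = -6)
v(t) = -6*t (v(t) = -6*(t + 0) = -6*t)
Z = -80 (Z = 5*((4*(-4))*1) = 5*(-16*1) = 5*(-16) = -80)
c(n) = -80
c(v(2))**4 = (-80)**4 = 40960000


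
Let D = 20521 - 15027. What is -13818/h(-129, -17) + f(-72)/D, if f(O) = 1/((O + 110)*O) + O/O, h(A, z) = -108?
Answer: 641070133/5010528 ≈ 127.94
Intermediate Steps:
D = 5494
f(O) = 1 + 1/(O*(110 + O)) (f(O) = 1/((110 + O)*O) + 1 = 1/(O*(110 + O)) + 1 = 1 + 1/(O*(110 + O)))
-13818/h(-129, -17) + f(-72)/D = -13818/(-108) + ((1 + (-72)² + 110*(-72))/((-72)*(110 - 72)))/5494 = -13818*(-1/108) - 1/72*(1 + 5184 - 7920)/38*(1/5494) = 2303/18 - 1/72*1/38*(-2735)*(1/5494) = 2303/18 + (2735/2736)*(1/5494) = 2303/18 + 2735/15031584 = 641070133/5010528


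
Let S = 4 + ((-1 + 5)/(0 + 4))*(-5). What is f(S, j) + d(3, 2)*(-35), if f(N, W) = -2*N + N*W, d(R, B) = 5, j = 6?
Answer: -179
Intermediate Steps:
S = -1 (S = 4 + (4/4)*(-5) = 4 + (4*(1/4))*(-5) = 4 + 1*(-5) = 4 - 5 = -1)
f(S, j) + d(3, 2)*(-35) = -(-2 + 6) + 5*(-35) = -1*4 - 175 = -4 - 175 = -179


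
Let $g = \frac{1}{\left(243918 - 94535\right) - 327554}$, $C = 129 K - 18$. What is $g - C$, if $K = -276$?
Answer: $\frac{6346807361}{178171} \approx 35622.0$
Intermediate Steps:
$C = -35622$ ($C = 129 \left(-276\right) - 18 = -35604 - 18 = -35622$)
$g = - \frac{1}{178171}$ ($g = \frac{1}{\left(243918 - 94535\right) - 327554} = \frac{1}{149383 - 327554} = \frac{1}{-178171} = - \frac{1}{178171} \approx -5.6126 \cdot 10^{-6}$)
$g - C = - \frac{1}{178171} - -35622 = - \frac{1}{178171} + 35622 = \frac{6346807361}{178171}$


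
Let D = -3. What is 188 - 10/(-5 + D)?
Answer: 757/4 ≈ 189.25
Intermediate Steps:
188 - 10/(-5 + D) = 188 - 10/(-5 - 3) = 188 - 10/(-8) = 188 - 1/8*(-10) = 188 + 5/4 = 757/4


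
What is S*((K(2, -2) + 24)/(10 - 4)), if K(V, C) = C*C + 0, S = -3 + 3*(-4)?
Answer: -70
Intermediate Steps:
S = -15 (S = -3 - 12 = -15)
K(V, C) = C² (K(V, C) = C² + 0 = C²)
S*((K(2, -2) + 24)/(10 - 4)) = -15*((-2)² + 24)/(10 - 4) = -15*(4 + 24)/6 = -420/6 = -15*14/3 = -70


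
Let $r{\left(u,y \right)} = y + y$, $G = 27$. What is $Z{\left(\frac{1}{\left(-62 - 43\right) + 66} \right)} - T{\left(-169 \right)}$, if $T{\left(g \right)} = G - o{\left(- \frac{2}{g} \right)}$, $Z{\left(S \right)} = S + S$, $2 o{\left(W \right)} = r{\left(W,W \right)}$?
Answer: $- \frac{13709}{507} \approx -27.039$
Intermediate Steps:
$r{\left(u,y \right)} = 2 y$
$o{\left(W \right)} = W$ ($o{\left(W \right)} = \frac{2 W}{2} = W$)
$Z{\left(S \right)} = 2 S$
$T{\left(g \right)} = 27 + \frac{2}{g}$ ($T{\left(g \right)} = 27 - - \frac{2}{g} = 27 + \frac{2}{g}$)
$Z{\left(\frac{1}{\left(-62 - 43\right) + 66} \right)} - T{\left(-169 \right)} = \frac{2}{\left(-62 - 43\right) + 66} - \left(27 + \frac{2}{-169}\right) = \frac{2}{-105 + 66} - \left(27 + 2 \left(- \frac{1}{169}\right)\right) = \frac{2}{-39} - \left(27 - \frac{2}{169}\right) = 2 \left(- \frac{1}{39}\right) - \frac{4561}{169} = - \frac{2}{39} - \frac{4561}{169} = - \frac{13709}{507}$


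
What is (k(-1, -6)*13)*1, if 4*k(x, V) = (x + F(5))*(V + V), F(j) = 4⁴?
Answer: -9945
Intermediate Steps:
F(j) = 256
k(x, V) = V*(256 + x)/2 (k(x, V) = ((x + 256)*(V + V))/4 = ((256 + x)*(2*V))/4 = (2*V*(256 + x))/4 = V*(256 + x)/2)
(k(-1, -6)*13)*1 = (((½)*(-6)*(256 - 1))*13)*1 = (((½)*(-6)*255)*13)*1 = -765*13*1 = -9945*1 = -9945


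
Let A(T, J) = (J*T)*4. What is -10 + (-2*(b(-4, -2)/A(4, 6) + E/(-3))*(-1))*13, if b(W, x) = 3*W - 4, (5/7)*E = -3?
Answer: 331/15 ≈ 22.067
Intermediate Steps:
E = -21/5 (E = (7/5)*(-3) = -21/5 ≈ -4.2000)
b(W, x) = -4 + 3*W
A(T, J) = 4*J*T
-10 + (-2*(b(-4, -2)/A(4, 6) + E/(-3))*(-1))*13 = -10 + (-2*((-4 + 3*(-4))/((4*6*4)) - 21/5/(-3))*(-1))*13 = -10 + (-2*((-4 - 12)/96 - 21/5*(-⅓))*(-1))*13 = -10 + (-2*(-16*1/96 + 7/5)*(-1))*13 = -10 + (-2*(-⅙ + 7/5)*(-1))*13 = -10 + (-2*37/30*(-1))*13 = -10 - 37/15*(-1)*13 = -10 + (37/15)*13 = -10 + 481/15 = 331/15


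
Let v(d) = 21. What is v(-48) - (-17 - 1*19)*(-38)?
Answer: -1347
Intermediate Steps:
v(-48) - (-17 - 1*19)*(-38) = 21 - (-17 - 1*19)*(-38) = 21 - (-17 - 19)*(-38) = 21 - (-36)*(-38) = 21 - 1*1368 = 21 - 1368 = -1347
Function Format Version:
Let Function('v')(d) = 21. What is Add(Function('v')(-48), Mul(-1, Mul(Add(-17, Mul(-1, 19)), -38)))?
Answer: -1347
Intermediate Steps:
Add(Function('v')(-48), Mul(-1, Mul(Add(-17, Mul(-1, 19)), -38))) = Add(21, Mul(-1, Mul(Add(-17, Mul(-1, 19)), -38))) = Add(21, Mul(-1, Mul(Add(-17, -19), -38))) = Add(21, Mul(-1, Mul(-36, -38))) = Add(21, Mul(-1, 1368)) = Add(21, -1368) = -1347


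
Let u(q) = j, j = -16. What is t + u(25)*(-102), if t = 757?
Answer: 2389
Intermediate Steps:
u(q) = -16
t + u(25)*(-102) = 757 - 16*(-102) = 757 + 1632 = 2389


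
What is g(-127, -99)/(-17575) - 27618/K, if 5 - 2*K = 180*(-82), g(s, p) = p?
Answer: -193862193/51898975 ≈ -3.7354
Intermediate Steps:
K = 14765/2 (K = 5/2 - 90*(-82) = 5/2 - 1/2*(-14760) = 5/2 + 7380 = 14765/2 ≈ 7382.5)
g(-127, -99)/(-17575) - 27618/K = -99/(-17575) - 27618/14765/2 = -99*(-1/17575) - 27618*2/14765 = 99/17575 - 55236/14765 = -193862193/51898975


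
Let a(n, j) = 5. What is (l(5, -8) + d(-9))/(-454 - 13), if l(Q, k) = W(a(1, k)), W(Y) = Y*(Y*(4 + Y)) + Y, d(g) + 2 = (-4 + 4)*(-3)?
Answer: -228/467 ≈ -0.48822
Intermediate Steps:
d(g) = -2 (d(g) = -2 + (-4 + 4)*(-3) = -2 + 0*(-3) = -2 + 0 = -2)
W(Y) = Y + Y**2*(4 + Y) (W(Y) = Y**2*(4 + Y) + Y = Y + Y**2*(4 + Y))
l(Q, k) = 230 (l(Q, k) = 5*(1 + 5**2 + 4*5) = 5*(1 + 25 + 20) = 5*46 = 230)
(l(5, -8) + d(-9))/(-454 - 13) = (230 - 2)/(-454 - 13) = 228/(-467) = 228*(-1/467) = -228/467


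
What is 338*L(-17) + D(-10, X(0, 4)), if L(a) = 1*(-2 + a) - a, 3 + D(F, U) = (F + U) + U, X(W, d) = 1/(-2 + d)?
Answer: -688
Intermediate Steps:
D(F, U) = -3 + F + 2*U (D(F, U) = -3 + ((F + U) + U) = -3 + (F + 2*U) = -3 + F + 2*U)
L(a) = -2 (L(a) = (-2 + a) - a = -2)
338*L(-17) + D(-10, X(0, 4)) = 338*(-2) + (-3 - 10 + 2/(-2 + 4)) = -676 + (-3 - 10 + 2/2) = -676 + (-3 - 10 + 2*(½)) = -676 + (-3 - 10 + 1) = -676 - 12 = -688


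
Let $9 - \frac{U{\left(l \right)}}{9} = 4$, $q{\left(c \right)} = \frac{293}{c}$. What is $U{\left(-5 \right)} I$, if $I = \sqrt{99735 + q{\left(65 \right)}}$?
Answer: $\frac{18 \sqrt{105349855}}{13} \approx 14212.0$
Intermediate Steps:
$U{\left(l \right)} = 45$ ($U{\left(l \right)} = 81 - 36 = 45$)
$I = \frac{2 \sqrt{105349855}}{65}$ ($I = \sqrt{99735 + \frac{293}{65}} = \sqrt{\frac{6483068}{65}} = \frac{2 \sqrt{105349855}}{65} \approx 315.82$)
$U{\left(-5 \right)} I = 45 \frac{2 \sqrt{105349855}}{65} = \frac{18 \sqrt{105349855}}{13}$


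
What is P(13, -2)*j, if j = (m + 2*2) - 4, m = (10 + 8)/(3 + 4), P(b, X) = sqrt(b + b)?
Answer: 18*sqrt(26)/7 ≈ 13.112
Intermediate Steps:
P(b, X) = sqrt(2)*sqrt(b) (P(b, X) = sqrt(2*b) = sqrt(2)*sqrt(b))
m = 18/7 ≈ 2.5714
j = 18/7 (j = (18/7 + 2*2) - 4 = (18/7 + 4) - 4 = 46/7 - 4 = 18/7 ≈ 2.5714)
P(13, -2)*j = (sqrt(2)*sqrt(13))*(18/7) = sqrt(26)*(18/7) = 18*sqrt(26)/7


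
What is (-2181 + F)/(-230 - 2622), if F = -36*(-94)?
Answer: -1203/2852 ≈ -0.42181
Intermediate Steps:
F = 3384
(-2181 + F)/(-230 - 2622) = (-2181 + 3384)/(-230 - 2622) = 1203/(-2852) = 1203*(-1/2852) = -1203/2852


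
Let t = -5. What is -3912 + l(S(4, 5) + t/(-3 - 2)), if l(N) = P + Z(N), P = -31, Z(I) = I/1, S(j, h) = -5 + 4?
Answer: -3943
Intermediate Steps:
S(j, h) = -1
Z(I) = I (Z(I) = I*1 = I)
l(N) = -31 + N
-3912 + l(S(4, 5) + t/(-3 - 2)) = -3912 + (-31 + (-1 - 5/(-3 - 2))) = -3912 + (-31 + (-1 - 5/(-5))) = -3912 + (-31 + (-1 - ⅕*(-5))) = -3912 + (-31 + (-1 + 1)) = -3912 + (-31 + 0) = -3912 - 31 = -3943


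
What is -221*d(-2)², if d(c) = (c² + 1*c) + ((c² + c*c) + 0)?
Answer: -22100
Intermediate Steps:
d(c) = c + 3*c² (d(c) = (c² + c) + ((c² + c²) + 0) = (c + c²) + (2*c² + 0) = (c + c²) + 2*c² = c + 3*c²)
-221*d(-2)² = -221*4*(1 + 3*(-2))² = -221*4*(1 - 6)² = -221*(-2*(-5))² = -221*10² = -221*100 = -22100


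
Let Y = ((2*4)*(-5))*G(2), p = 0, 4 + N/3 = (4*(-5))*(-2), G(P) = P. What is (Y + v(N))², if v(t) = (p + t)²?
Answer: 134189056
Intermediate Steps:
N = 108 (N = -12 + 3*((4*(-5))*(-2)) = -12 + 3*(-20*(-2)) = -12 + 3*40 = -12 + 120 = 108)
Y = -80 (Y = ((2*4)*(-5))*2 = (8*(-5))*2 = -40*2 = -80)
v(t) = t² (v(t) = (0 + t)² = t²)
(Y + v(N))² = (-80 + 108²)² = (-80 + 11664)² = 11584² = 134189056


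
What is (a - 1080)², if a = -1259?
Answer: 5470921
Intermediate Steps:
(a - 1080)² = (-1259 - 1080)² = (-2339)² = 5470921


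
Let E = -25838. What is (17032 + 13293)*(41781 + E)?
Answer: 483471475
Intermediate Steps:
(17032 + 13293)*(41781 + E) = (17032 + 13293)*(41781 - 25838) = 30325*15943 = 483471475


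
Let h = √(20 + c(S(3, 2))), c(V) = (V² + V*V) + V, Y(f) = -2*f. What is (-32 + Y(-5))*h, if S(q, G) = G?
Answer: -22*√30 ≈ -120.50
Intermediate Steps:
c(V) = V + 2*V² (c(V) = (V² + V²) + V = 2*V² + V = V + 2*V²)
h = √30 (h = √(20 + 2*(1 + 2*2)) = √(20 + 2*(1 + 4)) = √(20 + 2*5) = √(20 + 10) = √30 ≈ 5.4772)
(-32 + Y(-5))*h = (-32 - 2*(-5))*√30 = (-32 + 10)*√30 = -22*√30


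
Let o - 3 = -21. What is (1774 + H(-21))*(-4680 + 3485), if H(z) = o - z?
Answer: -2123515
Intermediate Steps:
o = -18 (o = 3 - 21 = -18)
H(z) = -18 - z
(1774 + H(-21))*(-4680 + 3485) = (1774 + (-18 - 1*(-21)))*(-4680 + 3485) = (1774 + (-18 + 21))*(-1195) = (1774 + 3)*(-1195) = 1777*(-1195) = -2123515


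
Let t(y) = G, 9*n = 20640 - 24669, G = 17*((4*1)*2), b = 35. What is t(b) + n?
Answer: -935/3 ≈ -311.67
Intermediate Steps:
G = 136 (G = 17*(4*2) = 17*8 = 136)
n = -1343/3 (n = (20640 - 24669)/9 = (1/9)*(-4029) = -1343/3 ≈ -447.67)
t(y) = 136
t(b) + n = 136 - 1343/3 = -935/3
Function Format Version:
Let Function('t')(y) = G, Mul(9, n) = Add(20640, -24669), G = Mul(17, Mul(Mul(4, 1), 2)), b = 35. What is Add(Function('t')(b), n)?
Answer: Rational(-935, 3) ≈ -311.67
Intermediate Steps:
G = 136 (G = Mul(17, Mul(4, 2)) = Mul(17, 8) = 136)
n = Rational(-1343, 3) (n = Mul(Rational(1, 9), Add(20640, -24669)) = Mul(Rational(1, 9), -4029) = Rational(-1343, 3) ≈ -447.67)
Function('t')(y) = 136
Add(Function('t')(b), n) = Add(136, Rational(-1343, 3)) = Rational(-935, 3)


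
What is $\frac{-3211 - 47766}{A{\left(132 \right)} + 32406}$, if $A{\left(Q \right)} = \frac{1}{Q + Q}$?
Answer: $- \frac{13457928}{8555185} \approx -1.5731$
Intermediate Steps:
$A{\left(Q \right)} = \frac{1}{2 Q}$
$\frac{-3211 - 47766}{A{\left(132 \right)} + 32406} = \frac{-3211 - 47766}{\frac{1}{2 \cdot 132} + 32406} = - \frac{50977}{\frac{1}{2} \cdot \frac{1}{132} + 32406} = - \frac{50977}{\frac{1}{264} + 32406} = - \frac{50977}{\frac{8555185}{264}} = \left(-50977\right) \frac{264}{8555185} = - \frac{13457928}{8555185}$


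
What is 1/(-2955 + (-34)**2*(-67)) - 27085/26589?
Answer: -3264609716/3204851937 ≈ -1.0186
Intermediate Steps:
1/(-2955 + (-34)**2*(-67)) - 27085/26589 = -1/67/(-2955 + 1156) - 27085*1/26589 = -1/67/(-1799) - 27085/26589 = -1/1799*(-1/67) - 27085/26589 = 1/120533 - 27085/26589 = -3264609716/3204851937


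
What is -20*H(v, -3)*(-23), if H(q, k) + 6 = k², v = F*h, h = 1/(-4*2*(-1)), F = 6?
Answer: 1380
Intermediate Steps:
h = ⅛ (h = 1/(-8*(-1)) = 1/8 = ⅛ ≈ 0.12500)
v = ¾ (v = 6*(⅛) = ¾ ≈ 0.75000)
H(q, k) = -6 + k²
-20*H(v, -3)*(-23) = -20*(-6 + (-3)²)*(-23) = -20*(-6 + 9)*(-23) = -20*3*(-23) = -60*(-23) = 1380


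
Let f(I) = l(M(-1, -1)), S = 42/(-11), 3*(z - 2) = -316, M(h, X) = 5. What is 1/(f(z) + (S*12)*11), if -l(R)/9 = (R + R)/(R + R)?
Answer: -1/513 ≈ -0.0019493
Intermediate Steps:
z = -310/3 (z = 2 + (⅓)*(-316) = 2 - 316/3 = -310/3 ≈ -103.33)
S = -42/11 (S = 42*(-1/11) = -42/11 ≈ -3.8182)
l(R) = -9 (l(R) = -9*(R + R)/(R + R) = -9*2*R/(2*R) = -9*2*R*1/(2*R) = -9*1 = -9)
f(I) = -9
1/(f(z) + (S*12)*11) = 1/(-9 - 42/11*12*11) = 1/(-9 - 504/11*11) = 1/(-9 - 504) = 1/(-513) = -1/513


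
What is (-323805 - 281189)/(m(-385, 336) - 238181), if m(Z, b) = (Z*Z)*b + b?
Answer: -604994/49565755 ≈ -0.012206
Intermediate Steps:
m(Z, b) = b + b*Z**2 (m(Z, b) = Z**2*b + b = b*Z**2 + b = b + b*Z**2)
(-323805 - 281189)/(m(-385, 336) - 238181) = (-323805 - 281189)/(336*(1 + (-385)**2) - 238181) = -604994/(336*(1 + 148225) - 238181) = -604994/(336*148226 - 238181) = -604994/(49803936 - 238181) = -604994/49565755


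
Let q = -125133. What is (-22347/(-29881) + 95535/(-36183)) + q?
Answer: -45097957158831/360394741 ≈ -1.2513e+5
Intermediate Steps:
(-22347/(-29881) + 95535/(-36183)) + q = (-22347/(-29881) + 95535/(-36183)) - 125133 = (-22347*(-1/29881) + 95535*(-1/36183)) - 125133 = (22347/29881 - 31845/12061) - 125133 = -682033278/360394741 - 125133 = -45097957158831/360394741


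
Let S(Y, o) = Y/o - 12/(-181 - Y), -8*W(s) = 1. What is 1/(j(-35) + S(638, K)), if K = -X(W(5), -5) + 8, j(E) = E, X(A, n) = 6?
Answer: 273/77536 ≈ 0.0035209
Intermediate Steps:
W(s) = -⅛ (W(s) = -⅛*1 = -⅛)
K = 2 (K = -1*6 + 8 = -6 + 8 = 2)
S(Y, o) = -12/(-181 - Y) + Y/o
1/(j(-35) + S(638, K)) = 1/(-35 + (638² + 12*2 + 181*638)/(2*(181 + 638))) = 1/(-35 + (½)*(407044 + 24 + 115478)/819) = 1/(-35 + (½)*(1/819)*522546) = 1/(-35 + 87091/273) = 1/(77536/273) = 273/77536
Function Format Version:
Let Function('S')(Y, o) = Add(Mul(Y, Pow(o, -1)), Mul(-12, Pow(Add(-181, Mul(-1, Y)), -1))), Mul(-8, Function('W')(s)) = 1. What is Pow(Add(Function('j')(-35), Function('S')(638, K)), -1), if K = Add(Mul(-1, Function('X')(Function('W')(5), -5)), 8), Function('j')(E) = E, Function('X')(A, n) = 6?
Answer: Rational(273, 77536) ≈ 0.0035209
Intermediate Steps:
Function('W')(s) = Rational(-1, 8) (Function('W')(s) = Mul(Rational(-1, 8), 1) = Rational(-1, 8))
K = 2 (K = Add(Mul(-1, 6), 8) = Add(-6, 8) = 2)
Function('S')(Y, o) = Add(Mul(-12, Pow(Add(-181, Mul(-1, Y)), -1)), Mul(Y, Pow(o, -1)))
Pow(Add(Function('j')(-35), Function('S')(638, K)), -1) = Pow(Add(-35, Mul(Pow(2, -1), Pow(Add(181, 638), -1), Add(Pow(638, 2), Mul(12, 2), Mul(181, 638)))), -1) = Pow(Add(-35, Mul(Rational(1, 2), Pow(819, -1), Add(407044, 24, 115478))), -1) = Pow(Add(-35, Mul(Rational(1, 2), Rational(1, 819), 522546)), -1) = Pow(Add(-35, Rational(87091, 273)), -1) = Pow(Rational(77536, 273), -1) = Rational(273, 77536)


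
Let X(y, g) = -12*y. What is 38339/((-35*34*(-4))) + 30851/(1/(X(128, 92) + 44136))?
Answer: 893691773477/680 ≈ 1.3143e+9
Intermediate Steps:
38339/((-35*34*(-4))) + 30851/(1/(X(128, 92) + 44136)) = 38339/((-35*34*(-4))) + 30851/(1/(-12*128 + 44136)) = 38339/((-1190*(-4))) + 30851/(1/(-1536 + 44136)) = 38339/4760 + 30851/(1/42600) = 38339*(1/4760) + 30851/(1/42600) = 5477/680 + 30851*42600 = 5477/680 + 1314252600 = 893691773477/680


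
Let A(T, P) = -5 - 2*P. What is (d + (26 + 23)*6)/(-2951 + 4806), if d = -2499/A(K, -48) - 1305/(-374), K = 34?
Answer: 262575/1803802 ≈ 0.14557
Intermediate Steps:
d = -116553/4862 (d = -2499/(-5 - 2*(-48)) - 1305/(-374) = -2499/(-5 + 96) - 1305*(-1/374) = -2499/91 + 1305/374 = -2499*1/91 + 1305/374 = -357/13 + 1305/374 = -116553/4862 ≈ -23.972)
(d + (26 + 23)*6)/(-2951 + 4806) = (-116553/4862 + (26 + 23)*6)/(-2951 + 4806) = (-116553/4862 + 49*6)/1855 = (-116553/4862 + 294)*(1/1855) = (1312875/4862)*(1/1855) = 262575/1803802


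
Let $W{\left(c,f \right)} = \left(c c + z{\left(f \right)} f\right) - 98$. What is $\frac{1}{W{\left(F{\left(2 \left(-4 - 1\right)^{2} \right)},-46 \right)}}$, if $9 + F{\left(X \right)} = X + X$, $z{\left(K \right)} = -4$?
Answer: $\frac{1}{8367} \approx 0.00011952$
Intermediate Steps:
$F{\left(X \right)} = -9 + 2 X$ ($F{\left(X \right)} = -9 + \left(X + X\right) = -9 + 2 X$)
$W{\left(c,f \right)} = -98 + c^{2} - 4 f$ ($W{\left(c,f \right)} = \left(c c - 4 f\right) - 98 = \left(c^{2} - 4 f\right) - 98 = -98 + c^{2} - 4 f$)
$\frac{1}{W{\left(F{\left(2 \left(-4 - 1\right)^{2} \right)},-46 \right)}} = \frac{1}{-98 + \left(-9 + 2 \cdot 2 \left(-4 - 1\right)^{2}\right)^{2} - -184} = \frac{1}{-98 + \left(-9 + 2 \cdot 2 \left(-5\right)^{2}\right)^{2} + 184} = \frac{1}{-98 + \left(-9 + 2 \cdot 2 \cdot 25\right)^{2} + 184} = \frac{1}{-98 + \left(-9 + 2 \cdot 50\right)^{2} + 184} = \frac{1}{-98 + \left(-9 + 100\right)^{2} + 184} = \frac{1}{-98 + 91^{2} + 184} = \frac{1}{-98 + 8281 + 184} = \frac{1}{8367}$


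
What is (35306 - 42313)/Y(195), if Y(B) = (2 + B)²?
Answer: -7007/38809 ≈ -0.18055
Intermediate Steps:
(35306 - 42313)/Y(195) = (35306 - 42313)/((2 + 195)²) = -7007/(197²) = -7007/38809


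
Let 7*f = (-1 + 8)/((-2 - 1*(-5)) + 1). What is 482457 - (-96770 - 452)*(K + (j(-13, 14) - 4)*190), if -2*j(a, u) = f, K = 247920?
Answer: 48055125909/2 ≈ 2.4028e+10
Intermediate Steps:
f = ¼ (f = ((-1 + 8)/((-2 - 1*(-5)) + 1))/7 = (7/((-2 + 5) + 1))/7 = (7/(3 + 1))/7 = (7/4)/7 = (7*(¼))/7 = (⅐)*(7/4) = ¼ ≈ 0.25000)
j(a, u) = -⅛ (j(a, u) = -½*¼ = -⅛)
482457 - (-96770 - 452)*(K + (j(-13, 14) - 4)*190) = 482457 - (-96770 - 452)*(247920 + (-⅛ - 4)*190) = 482457 - (-97222)*(247920 - 33/8*190) = 482457 - (-97222)*(247920 - 3135/4) = 482457 - (-97222)*988545/4 = 482457 - 1*(-48054160995/2) = 482457 + 48054160995/2 = 48055125909/2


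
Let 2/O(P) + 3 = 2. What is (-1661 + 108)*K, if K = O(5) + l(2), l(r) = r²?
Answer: -3106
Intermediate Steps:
O(P) = -2 (O(P) = 2/(-3 + 2) = 2/(-1) = 2*(-1) = -2)
K = 2 (K = -2 + 2² = -2 + 4 = 2)
(-1661 + 108)*K = (-1661 + 108)*2 = -1553*2 = -3106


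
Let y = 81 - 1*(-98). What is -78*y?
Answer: -13962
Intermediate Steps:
y = 179 (y = 81 + 98 = 179)
-78*y = -78*179 = -13962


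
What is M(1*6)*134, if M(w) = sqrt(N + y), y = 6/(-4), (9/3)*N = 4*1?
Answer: 67*I*sqrt(6)/3 ≈ 54.705*I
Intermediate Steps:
N = 4/3 (N = (4*1)/3 = (1/3)*4 = 4/3 ≈ 1.3333)
y = -3/2 (y = 6*(-1/4) = -3/2 ≈ -1.5000)
M(w) = I*sqrt(6)/6 (M(w) = sqrt(4/3 - 3/2) = sqrt(-1/6) = I*sqrt(6)/6)
M(1*6)*134 = (I*sqrt(6)/6)*134 = 67*I*sqrt(6)/3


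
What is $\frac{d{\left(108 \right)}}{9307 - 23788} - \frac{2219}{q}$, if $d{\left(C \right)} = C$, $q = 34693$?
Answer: $- \frac{3986687}{55821037} \approx -0.071419$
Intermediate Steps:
$\frac{d{\left(108 \right)}}{9307 - 23788} - \frac{2219}{q} = \frac{108}{9307 - 23788} - \frac{2219}{34693} = \frac{108}{-14481} - \frac{2219}{34693} = 108 \left(- \frac{1}{14481}\right) - \frac{2219}{34693} = - \frac{12}{1609} - \frac{2219}{34693} = - \frac{3986687}{55821037}$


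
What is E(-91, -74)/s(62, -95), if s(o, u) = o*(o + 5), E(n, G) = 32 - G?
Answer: 53/2077 ≈ 0.025518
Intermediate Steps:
s(o, u) = o*(5 + o)
E(-91, -74)/s(62, -95) = (32 - 1*(-74))/((62*(5 + 62))) = (32 + 74)/((62*67)) = 106/4154 = 106*(1/4154) = 53/2077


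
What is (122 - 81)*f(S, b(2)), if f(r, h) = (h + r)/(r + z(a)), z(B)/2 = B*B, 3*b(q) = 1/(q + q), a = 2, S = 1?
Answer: 533/108 ≈ 4.9352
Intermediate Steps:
b(q) = 1/(6*q) (b(q) = 1/(3*(q + q)) = 1/(3*((2*q))) = (1/(2*q))/3 = 1/(6*q))
z(B) = 2*B**2 (z(B) = 2*(B*B) = 2*B**2)
f(r, h) = (h + r)/(8 + r) (f(r, h) = (h + r)/(r + 2*2**2) = (h + r)/(r + 2*4) = (h + r)/(r + 8) = (h + r)/(8 + r))
(122 - 81)*f(S, b(2)) = (122 - 81)*(((1/6)/2 + 1)/(8 + 1)) = 41*(((1/6)*(1/2) + 1)/9) = 41*((1/12 + 1)/9) = 41*((1/9)*(13/12)) = 41*(13/108) = 533/108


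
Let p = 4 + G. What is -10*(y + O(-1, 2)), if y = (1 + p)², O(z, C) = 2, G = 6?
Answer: -1230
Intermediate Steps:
p = 10 (p = 4 + 6 = 10)
y = 121 (y = (1 + 10)² = 11² = 121)
-10*(y + O(-1, 2)) = -10*(121 + 2) = -10*123 = -1230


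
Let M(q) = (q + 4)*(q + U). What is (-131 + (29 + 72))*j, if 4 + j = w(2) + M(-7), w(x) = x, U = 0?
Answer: -570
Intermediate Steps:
M(q) = q*(4 + q) (M(q) = (q + 4)*(q + 0) = (4 + q)*q = q*(4 + q))
j = 19 (j = -4 + (2 - 7*(4 - 7)) = -4 + (2 - 7*(-3)) = -4 + (2 + 21) = -4 + 23 = 19)
(-131 + (29 + 72))*j = (-131 + (29 + 72))*19 = (-131 + 101)*19 = -30*19 = -570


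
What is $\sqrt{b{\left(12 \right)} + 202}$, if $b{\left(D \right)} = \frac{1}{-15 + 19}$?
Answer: $\frac{\sqrt{809}}{2} \approx 14.221$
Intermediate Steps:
$b{\left(D \right)} = \frac{1}{4}$
$\sqrt{b{\left(12 \right)} + 202} = \sqrt{\frac{1}{4} + 202} = \sqrt{\frac{809}{4}} = \frac{\sqrt{809}}{2}$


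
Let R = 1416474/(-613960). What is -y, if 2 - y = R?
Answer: -1322197/306980 ≈ -4.3071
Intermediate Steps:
R = -708237/306980 (R = 1416474*(-1/613960) = -708237/306980 ≈ -2.3071)
y = 1322197/306980 (y = 2 - 1*(-708237/306980) = 2 + 708237/306980 = 1322197/306980 ≈ 4.3071)
-y = -1*1322197/306980 = -1322197/306980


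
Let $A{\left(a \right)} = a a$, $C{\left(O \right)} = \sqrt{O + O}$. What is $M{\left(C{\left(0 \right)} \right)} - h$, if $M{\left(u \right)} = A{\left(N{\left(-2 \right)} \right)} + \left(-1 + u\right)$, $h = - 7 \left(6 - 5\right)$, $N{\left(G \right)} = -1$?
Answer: $7$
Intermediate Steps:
$C{\left(O \right)} = \sqrt{2} \sqrt{O}$ ($C{\left(O \right)} = \sqrt{2 O} = \sqrt{2} \sqrt{O}$)
$A{\left(a \right)} = a^{2}$
$h = -7$ ($h = \left(-7\right) 1 = -7$)
$M{\left(u \right)} = u$ ($M{\left(u \right)} = \left(-1\right)^{2} + \left(-1 + u\right) = 1 + \left(-1 + u\right) = u$)
$M{\left(C{\left(0 \right)} \right)} - h = \sqrt{2} \sqrt{0} - -7 = \sqrt{2} \cdot 0 + 7 = 0 + 7 = 7$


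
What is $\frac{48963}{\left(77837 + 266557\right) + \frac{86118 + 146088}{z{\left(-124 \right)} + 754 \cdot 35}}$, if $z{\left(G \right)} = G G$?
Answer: $\frac{340831443}{2397365335} \approx 0.14217$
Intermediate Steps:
$z{\left(G \right)} = G^{2}$
$\frac{48963}{\left(77837 + 266557\right) + \frac{86118 + 146088}{z{\left(-124 \right)} + 754 \cdot 35}} = \frac{48963}{\left(77837 + 266557\right) + \frac{86118 + 146088}{\left(-124\right)^{2} + 754 \cdot 35}} = \frac{48963}{344394 + \frac{232206}{15376 + 26390}} = \frac{48963}{344394 + \frac{232206}{41766}} = \frac{48963}{344394 + 232206 \cdot \frac{1}{41766}} = \frac{48963}{344394 + \frac{38701}{6961}} = \frac{48963}{\frac{2397365335}{6961}} = 48963 \cdot \frac{6961}{2397365335} = \frac{340831443}{2397365335}$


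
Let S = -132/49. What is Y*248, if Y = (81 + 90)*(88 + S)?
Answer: 177265440/49 ≈ 3.6177e+6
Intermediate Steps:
S = -132/49 (S = -132*1/49 = -132/49 ≈ -2.6939)
Y = 714780/49 (Y = (81 + 90)*(88 - 132/49) = 171*(4180/49) = 714780/49 ≈ 14587.)
Y*248 = (714780/49)*248 = 177265440/49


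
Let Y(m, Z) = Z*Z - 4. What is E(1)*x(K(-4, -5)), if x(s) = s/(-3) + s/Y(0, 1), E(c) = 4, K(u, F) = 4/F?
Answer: 32/15 ≈ 2.1333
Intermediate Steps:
Y(m, Z) = -4 + Z² (Y(m, Z) = Z² - 4 = -4 + Z²)
x(s) = -2*s/3 (x(s) = s/(-3) + s/(-4 + 1²) = s*(-⅓) + s/(-4 + 1) = -s/3 + s/(-3) = -s/3 + s*(-⅓) = -s/3 - s/3 = -2*s/3)
E(1)*x(K(-4, -5)) = 4*(-8/(3*(-5))) = 4*(-8*(-1)/(3*5)) = 4*(-⅔*(-⅘)) = 4*(8/15) = 32/15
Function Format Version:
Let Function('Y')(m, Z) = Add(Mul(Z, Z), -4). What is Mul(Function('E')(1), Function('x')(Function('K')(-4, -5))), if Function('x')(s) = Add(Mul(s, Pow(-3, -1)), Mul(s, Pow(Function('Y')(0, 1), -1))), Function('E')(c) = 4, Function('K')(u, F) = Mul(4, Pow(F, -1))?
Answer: Rational(32, 15) ≈ 2.1333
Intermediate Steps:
Function('Y')(m, Z) = Add(-4, Pow(Z, 2)) (Function('Y')(m, Z) = Add(Pow(Z, 2), -4) = Add(-4, Pow(Z, 2)))
Function('x')(s) = Mul(Rational(-2, 3), s) (Function('x')(s) = Add(Mul(s, Pow(-3, -1)), Mul(s, Pow(Add(-4, Pow(1, 2)), -1))) = Add(Mul(s, Rational(-1, 3)), Mul(s, Pow(Add(-4, 1), -1))) = Add(Mul(Rational(-1, 3), s), Mul(s, Pow(-3, -1))) = Add(Mul(Rational(-1, 3), s), Mul(s, Rational(-1, 3))) = Add(Mul(Rational(-1, 3), s), Mul(Rational(-1, 3), s)) = Mul(Rational(-2, 3), s))
Mul(Function('E')(1), Function('x')(Function('K')(-4, -5))) = Mul(4, Mul(Rational(-2, 3), Mul(4, Pow(-5, -1)))) = Mul(4, Mul(Rational(-2, 3), Mul(4, Rational(-1, 5)))) = Mul(4, Mul(Rational(-2, 3), Rational(-4, 5))) = Mul(4, Rational(8, 15)) = Rational(32, 15)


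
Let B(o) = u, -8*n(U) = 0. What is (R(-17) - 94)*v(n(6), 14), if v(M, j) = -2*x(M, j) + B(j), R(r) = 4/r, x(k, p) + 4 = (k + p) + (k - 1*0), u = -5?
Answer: 40050/17 ≈ 2355.9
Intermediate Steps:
n(U) = 0 (n(U) = -1/8*0 = 0)
B(o) = -5
x(k, p) = -4 + p + 2*k (x(k, p) = -4 + ((k + p) + (k - 1*0)) = -4 + ((k + p) + (k + 0)) = -4 + ((k + p) + k) = -4 + (p + 2*k) = -4 + p + 2*k)
v(M, j) = 3 - 4*M - 2*j (v(M, j) = -2*(-4 + j + 2*M) - 5 = (8 - 4*M - 2*j) - 5 = 3 - 4*M - 2*j)
(R(-17) - 94)*v(n(6), 14) = (4/(-17) - 94)*(3 - 4*0 - 2*14) = (4*(-1/17) - 94)*(3 + 0 - 28) = (-4/17 - 94)*(-25) = -1602/17*(-25) = 40050/17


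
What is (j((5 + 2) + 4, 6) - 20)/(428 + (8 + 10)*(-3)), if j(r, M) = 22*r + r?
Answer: 233/374 ≈ 0.62299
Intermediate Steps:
j(r, M) = 23*r
(j((5 + 2) + 4, 6) - 20)/(428 + (8 + 10)*(-3)) = (23*((5 + 2) + 4) - 20)/(428 + (8 + 10)*(-3)) = (23*(7 + 4) - 20)/(428 + 18*(-3)) = (23*11 - 20)/(428 - 54) = (253 - 20)/374 = 233*(1/374) = 233/374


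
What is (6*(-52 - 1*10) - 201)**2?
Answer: 328329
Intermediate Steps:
(6*(-52 - 1*10) - 201)**2 = (6*(-52 - 10) - 201)**2 = (6*(-62) - 201)**2 = (-372 - 201)**2 = (-573)**2 = 328329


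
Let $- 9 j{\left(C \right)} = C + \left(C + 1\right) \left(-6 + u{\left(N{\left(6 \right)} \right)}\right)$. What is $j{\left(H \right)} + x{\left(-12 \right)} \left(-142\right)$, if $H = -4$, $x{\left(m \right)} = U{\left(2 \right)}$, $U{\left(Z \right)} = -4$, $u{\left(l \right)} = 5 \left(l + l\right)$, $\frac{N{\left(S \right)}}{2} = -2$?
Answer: $\frac{4978}{9} \approx 553.11$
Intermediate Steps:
$N{\left(S \right)} = -4$ ($N{\left(S \right)} = 2 \left(-2\right) = -4$)
$u{\left(l \right)} = 10 l$ ($u{\left(l \right)} = 5 \cdot 2 l = 10 l$)
$x{\left(m \right)} = -4$
$j{\left(C \right)} = \frac{46}{9} + 5 C$ ($j{\left(C \right)} = - \frac{C + \left(C + 1\right) \left(-6 + 10 \left(-4\right)\right)}{9} = - \frac{C + \left(1 + C\right) \left(-6 - 40\right)}{9} = - \frac{C + \left(1 + C\right) \left(-46\right)}{9} = - \frac{C - \left(46 + 46 C\right)}{9} = - \frac{-46 - 45 C}{9} = \frac{46}{9} + 5 C$)
$j{\left(H \right)} + x{\left(-12 \right)} \left(-142\right) = \left(\frac{46}{9} + 5 \left(-4\right)\right) - -568 = \left(\frac{46}{9} - 20\right) + 568 = - \frac{134}{9} + 568 = \frac{4978}{9}$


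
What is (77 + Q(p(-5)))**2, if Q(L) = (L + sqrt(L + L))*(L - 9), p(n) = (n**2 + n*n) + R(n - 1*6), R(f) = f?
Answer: 1625209 + 74820*sqrt(78) ≈ 2.2860e+6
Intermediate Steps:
p(n) = -6 + n + 2*n**2 (p(n) = (n**2 + n*n) + (n - 1*6) = (n**2 + n**2) + (n - 6) = 2*n**2 + (-6 + n) = -6 + n + 2*n**2)
Q(L) = (-9 + L)*(L + sqrt(2)*sqrt(L)) (Q(L) = (L + sqrt(2*L))*(-9 + L) = (L + sqrt(2)*sqrt(L))*(-9 + L) = (-9 + L)*(L + sqrt(2)*sqrt(L)))
(77 + Q(p(-5)))**2 = (77 + ((-6 - 5 + 2*(-5)**2)**2 - 9*(-6 - 5 + 2*(-5)**2) + sqrt(2)*(-6 - 5 + 2*(-5)**2)**(3/2) - 9*sqrt(2)*sqrt(-6 - 5 + 2*(-5)**2)))**2 = (77 + ((-6 - 5 + 2*25)**2 - 9*(-6 - 5 + 2*25) + sqrt(2)*(-6 - 5 + 2*25)**(3/2) - 9*sqrt(2)*sqrt(-6 - 5 + 2*25)))**2 = (77 + ((-6 - 5 + 50)**2 - 9*(-6 - 5 + 50) + sqrt(2)*(-6 - 5 + 50)**(3/2) - 9*sqrt(2)*sqrt(-6 - 5 + 50)))**2 = (77 + (39**2 - 9*39 + sqrt(2)*39**(3/2) - 9*sqrt(2)*sqrt(39)))**2 = (77 + (1521 - 351 + sqrt(2)*(39*sqrt(39)) - 9*sqrt(78)))**2 = (77 + (1521 - 351 + 39*sqrt(78) - 9*sqrt(78)))**2 = (77 + (1170 + 30*sqrt(78)))**2 = (1247 + 30*sqrt(78))**2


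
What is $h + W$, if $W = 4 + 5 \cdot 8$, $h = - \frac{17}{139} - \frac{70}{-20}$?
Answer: $\frac{13171}{278} \approx 47.378$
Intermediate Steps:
$h = \frac{939}{278}$ ($h = \left(-17\right) \frac{1}{139} - - \frac{7}{2} = - \frac{17}{139} + \frac{7}{2} = \frac{939}{278} \approx 3.3777$)
$W = 44$ ($W = 4 + 40 = 44$)
$h + W = \frac{939}{278} + 44 = \frac{13171}{278}$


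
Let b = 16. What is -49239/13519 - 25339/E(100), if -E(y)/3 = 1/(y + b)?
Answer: 39736573439/40557 ≈ 9.7977e+5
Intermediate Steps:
E(y) = -3/(16 + y) (E(y) = -3/(y + 16) = -3/(16 + y))
-49239/13519 - 25339/E(100) = -49239/13519 - 25339/((-3/(16 + 100))) = -49239*1/13519 - 25339/((-3/116)) = -49239/13519 - 25339/((-3*1/116)) = -49239/13519 - 25339/(-3/116) = -49239/13519 - 25339*(-116/3) = -49239/13519 + 2939324/3 = 39736573439/40557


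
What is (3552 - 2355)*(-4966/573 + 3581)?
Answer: 4276083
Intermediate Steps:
(3552 - 2355)*(-4966/573 + 3581) = 1197*(-4966*1/573 + 3581) = 1197*(-26/3 + 3581) = 1197*(10717/3) = 4276083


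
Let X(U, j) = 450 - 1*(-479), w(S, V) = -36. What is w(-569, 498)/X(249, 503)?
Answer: -36/929 ≈ -0.038751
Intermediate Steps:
X(U, j) = 929 (X(U, j) = 450 + 479 = 929)
w(-569, 498)/X(249, 503) = -36/929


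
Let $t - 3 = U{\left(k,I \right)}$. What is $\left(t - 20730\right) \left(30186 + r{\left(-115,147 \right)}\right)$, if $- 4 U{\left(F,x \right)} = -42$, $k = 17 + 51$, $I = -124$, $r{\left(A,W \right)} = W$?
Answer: $- \frac{1256787189}{2} \approx -6.2839 \cdot 10^{8}$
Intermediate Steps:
$k = 68$
$U{\left(F,x \right)} = \frac{21}{2}$ ($U{\left(F,x \right)} = \left(- \frac{1}{4}\right) \left(-42\right) = \frac{21}{2}$)
$t = \frac{27}{2}$ ($t = 3 + \frac{21}{2} = \frac{27}{2} \approx 13.5$)
$\left(t - 20730\right) \left(30186 + r{\left(-115,147 \right)}\right) = \left(\frac{27}{2} - 20730\right) \left(30186 + 147\right) = \left(- \frac{41433}{2}\right) 30333 = - \frac{1256787189}{2}$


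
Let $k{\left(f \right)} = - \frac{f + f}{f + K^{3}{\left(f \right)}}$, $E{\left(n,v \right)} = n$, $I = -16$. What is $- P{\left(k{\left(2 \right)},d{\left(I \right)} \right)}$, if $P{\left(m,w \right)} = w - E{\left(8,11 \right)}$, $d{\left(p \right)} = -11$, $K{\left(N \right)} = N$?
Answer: $19$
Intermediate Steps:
$k{\left(f \right)} = - \frac{2 f}{f + f^{3}}$ ($k{\left(f \right)} = - \frac{f + f}{f + f^{3}} = - \frac{2 f}{f + f^{3}}$)
$P{\left(m,w \right)} = -8 + w$ ($P{\left(m,w \right)} = w - 8 = -8 + w$)
$- P{\left(k{\left(2 \right)},d{\left(I \right)} \right)} = - (-8 - 11) = \left(-1\right) \left(-19\right) = 19$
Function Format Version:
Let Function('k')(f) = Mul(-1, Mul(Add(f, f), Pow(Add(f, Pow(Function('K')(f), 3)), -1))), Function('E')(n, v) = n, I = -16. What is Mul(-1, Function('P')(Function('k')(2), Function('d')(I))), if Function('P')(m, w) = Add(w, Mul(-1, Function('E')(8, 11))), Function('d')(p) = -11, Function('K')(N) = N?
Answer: 19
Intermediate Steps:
Function('k')(f) = Mul(-2, f, Pow(Add(f, Pow(f, 3)), -1)) (Function('k')(f) = Mul(-1, Mul(Add(f, f), Pow(Add(f, Pow(f, 3)), -1))) = Mul(-1, Mul(Mul(2, f), Pow(Add(f, Pow(f, 3)), -1))) = Mul(-1, Mul(2, f, Pow(Add(f, Pow(f, 3)), -1))) = Mul(-2, f, Pow(Add(f, Pow(f, 3)), -1)))
Function('P')(m, w) = Add(-8, w) (Function('P')(m, w) = Add(w, Mul(-1, 8)) = Add(w, -8) = Add(-8, w))
Mul(-1, Function('P')(Function('k')(2), Function('d')(I))) = Mul(-1, Add(-8, -11)) = Mul(-1, -19) = 19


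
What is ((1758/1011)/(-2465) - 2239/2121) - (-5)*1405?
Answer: 12375664076224/1761925305 ≈ 7023.9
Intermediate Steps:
((1758/1011)/(-2465) - 2239/2121) - (-5)*1405 = ((1758*(1/1011))*(-1/2465) - 2239*1/2121) - 1*(-7025) = ((586/337)*(-1/2465) - 2239/2121) + 7025 = (-586/830705 - 2239/2121) + 7025 = -1861191401/1761925305 + 7025 = 12375664076224/1761925305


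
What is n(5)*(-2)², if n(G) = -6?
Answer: -24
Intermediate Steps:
n(5)*(-2)² = -6*(-2)² = -6*4 = -24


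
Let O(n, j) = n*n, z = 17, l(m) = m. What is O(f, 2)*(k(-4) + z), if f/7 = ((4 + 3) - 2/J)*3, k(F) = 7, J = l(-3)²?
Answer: 1458632/3 ≈ 4.8621e+5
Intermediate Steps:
J = 9 (J = (-3)² = 9)
f = 427/3 (f = 7*(((4 + 3) - 2/9)*3) = 7*((7 - 2*⅑)*3) = 7*((7 - 2/9)*3) = 7*((61/9)*3) = 7*(61/3) = 427/3 ≈ 142.33)
O(n, j) = n²
O(f, 2)*(k(-4) + z) = (427/3)²*(7 + 17) = (182329/9)*24 = 1458632/3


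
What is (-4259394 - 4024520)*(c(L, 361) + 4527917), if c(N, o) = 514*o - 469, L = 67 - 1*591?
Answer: -39042103249828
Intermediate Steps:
L = -524 (L = 67 - 591 = -524)
c(N, o) = -469 + 514*o
(-4259394 - 4024520)*(c(L, 361) + 4527917) = (-4259394 - 4024520)*((-469 + 514*361) + 4527917) = -8283914*((-469 + 185554) + 4527917) = -8283914*(185085 + 4527917) = -8283914*4713002 = -39042103249828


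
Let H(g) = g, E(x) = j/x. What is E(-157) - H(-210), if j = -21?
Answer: 32991/157 ≈ 210.13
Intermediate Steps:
E(x) = -21/x
E(-157) - H(-210) = -21/(-157) - 1*(-210) = -21*(-1/157) + 210 = 21/157 + 210 = 32991/157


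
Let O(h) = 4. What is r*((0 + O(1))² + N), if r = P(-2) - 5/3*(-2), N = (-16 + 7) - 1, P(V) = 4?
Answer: 44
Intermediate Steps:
N = -10 (N = -9 - 1 = -10)
r = 22/3 (r = 4 - 5/3*(-2) = 4 + 10/3 = 22/3 ≈ 7.3333)
r*((0 + O(1))² + N) = 22*((0 + 4)² - 10)/3 = 22*(4² - 10)/3 = 22*(16 - 10)/3 = (22/3)*6 = 44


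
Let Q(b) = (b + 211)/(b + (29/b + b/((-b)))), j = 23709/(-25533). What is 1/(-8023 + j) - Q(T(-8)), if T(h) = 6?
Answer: -88916238261/4029207704 ≈ -22.068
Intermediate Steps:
j = -7903/8511 (j = 23709*(-1/25533) = -7903/8511 ≈ -0.92856)
Q(b) = (211 + b)/(-1 + b + 29/b) (Q(b) = (211 + b)/(b + (29/b + b*(-1/b))) = (211 + b)/(b + (29/b - 1)) = (211 + b)/(b + (-1 + 29/b)) = (211 + b)/(-1 + b + 29/b))
1/(-8023 + j) - Q(T(-8)) = 1/(-8023 - 7903/8511) - 6*(211 + 6)/(29 + 6² - 1*6) = 1/(-68291656/8511) - 6*217/(29 + 36 - 6) = -8511/68291656 - 6*217/59 = -8511/68291656 - 1*1302/59 = -8511/68291656 - 1302/59 = -88916238261/4029207704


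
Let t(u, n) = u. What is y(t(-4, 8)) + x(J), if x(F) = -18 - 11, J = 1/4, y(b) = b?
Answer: -33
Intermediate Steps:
J = ¼ (J = 1*(¼) = ¼ ≈ 0.25000)
x(F) = -29
y(t(-4, 8)) + x(J) = -4 - 29 = -33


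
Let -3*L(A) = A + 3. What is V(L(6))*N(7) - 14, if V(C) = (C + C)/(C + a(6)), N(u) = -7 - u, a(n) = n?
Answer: 14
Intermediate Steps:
L(A) = -1 - A/3 (L(A) = -(A + 3)/3 = -(3 + A)/3 = -1 - A/3)
V(C) = 2*C/(6 + C) (V(C) = (C + C)/(C + 6) = (2*C)/(6 + C) = 2*C/(6 + C))
V(L(6))*N(7) - 14 = (2*(-1 - 1/3*6)/(6 + (-1 - 1/3*6)))*(-7 - 1*7) - 14 = (2*(-1 - 2)/(6 + (-1 - 2)))*(-7 - 7) - 14 = (2*(-3)/(6 - 3))*(-14) - 14 = (2*(-3)/3)*(-14) - 14 = (2*(-3)*(1/3))*(-14) - 14 = -2*(-14) - 14 = 28 - 14 = 14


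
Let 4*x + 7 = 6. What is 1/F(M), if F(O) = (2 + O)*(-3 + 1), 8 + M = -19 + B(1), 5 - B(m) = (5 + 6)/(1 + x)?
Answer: 3/208 ≈ 0.014423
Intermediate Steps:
x = -¼ (x = -7/4 + (¼)*6 = -7/4 + 3/2 = -¼ ≈ -0.25000)
B(m) = -29/3 (B(m) = 5 - (5 + 6)/(1 - ¼) = 5 - 11/¾ = 5 - 11*4/3 = 5 - 1*44/3 = 5 - 44/3 = -29/3)
M = -110/3 (M = -8 + (-19 - 29/3) = -8 - 86/3 = -110/3 ≈ -36.667)
F(O) = -4 - 2*O (F(O) = (2 + O)*(-2) = -4 - 2*O)
1/F(M) = 1/(-4 - 2*(-110/3)) = 1/(-4 + 220/3) = 1/(208/3) = 3/208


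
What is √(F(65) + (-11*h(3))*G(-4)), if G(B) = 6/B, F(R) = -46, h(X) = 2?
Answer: I*√13 ≈ 3.6056*I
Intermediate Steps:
√(F(65) + (-11*h(3))*G(-4)) = √(-46 + (-11*2)*(6/(-4))) = √(-46 - 132*(-1)/4) = √(-46 - 22*(-3/2)) = √(-46 + 33) = √(-13) = I*√13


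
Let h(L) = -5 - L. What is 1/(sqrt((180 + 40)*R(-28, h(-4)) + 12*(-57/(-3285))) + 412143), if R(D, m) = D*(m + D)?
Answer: 150432195/61999510940209 - 2*sqrt(5949835435)/61999510940209 ≈ 2.4239e-6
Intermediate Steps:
R(D, m) = D*(D + m)
1/(sqrt((180 + 40)*R(-28, h(-4)) + 12*(-57/(-3285))) + 412143) = 1/(sqrt((180 + 40)*(-28*(-28 + (-5 - 1*(-4)))) + 12*(-57/(-3285))) + 412143) = 1/(sqrt(220*(-28*(-28 + (-5 + 4))) + 12*(-57*(-1/3285))) + 412143) = 1/(sqrt(220*(-28*(-28 - 1)) + 12*(19/1095)) + 412143) = 1/(sqrt(220*(-28*(-29)) + 76/365) + 412143) = 1/(sqrt(220*812 + 76/365) + 412143) = 1/(sqrt(178640 + 76/365) + 412143) = 1/(sqrt(65203676/365) + 412143) = 1/(2*sqrt(5949835435)/365 + 412143) = 1/(412143 + 2*sqrt(5949835435)/365)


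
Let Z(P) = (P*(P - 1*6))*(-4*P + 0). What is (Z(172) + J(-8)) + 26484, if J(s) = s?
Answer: -19617300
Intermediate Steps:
Z(P) = -4*P**2*(-6 + P) (Z(P) = (P*(P - 6))*(-4*P) = (P*(-6 + P))*(-4*P) = -4*P**2*(-6 + P))
(Z(172) + J(-8)) + 26484 = (4*172**2*(6 - 1*172) - 8) + 26484 = (4*29584*(6 - 172) - 8) + 26484 = (4*29584*(-166) - 8) + 26484 = (-19643776 - 8) + 26484 = -19643784 + 26484 = -19617300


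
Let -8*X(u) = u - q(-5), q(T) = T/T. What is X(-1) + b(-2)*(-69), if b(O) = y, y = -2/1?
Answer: 553/4 ≈ 138.25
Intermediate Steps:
y = -2 (y = -2*1 = -2)
b(O) = -2
q(T) = 1
X(u) = ⅛ - u/8 (X(u) = -(u - 1*1)/8 = -(u - 1)/8 = -(-1 + u)/8 = ⅛ - u/8)
X(-1) + b(-2)*(-69) = (⅛ - ⅛*(-1)) - 2*(-69) = (⅛ + ⅛) + 138 = ¼ + 138 = 553/4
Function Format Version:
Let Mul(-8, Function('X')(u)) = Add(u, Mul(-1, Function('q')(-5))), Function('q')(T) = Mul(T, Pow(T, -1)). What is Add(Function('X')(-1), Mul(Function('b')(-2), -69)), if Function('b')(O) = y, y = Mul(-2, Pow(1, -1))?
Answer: Rational(553, 4) ≈ 138.25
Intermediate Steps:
y = -2 (y = Mul(-2, 1) = -2)
Function('b')(O) = -2
Function('q')(T) = 1
Function('X')(u) = Add(Rational(1, 8), Mul(Rational(-1, 8), u)) (Function('X')(u) = Mul(Rational(-1, 8), Add(u, Mul(-1, 1))) = Mul(Rational(-1, 8), Add(u, -1)) = Mul(Rational(-1, 8), Add(-1, u)) = Add(Rational(1, 8), Mul(Rational(-1, 8), u)))
Add(Function('X')(-1), Mul(Function('b')(-2), -69)) = Add(Add(Rational(1, 8), Mul(Rational(-1, 8), -1)), Mul(-2, -69)) = Add(Add(Rational(1, 8), Rational(1, 8)), 138) = Add(Rational(1, 4), 138) = Rational(553, 4)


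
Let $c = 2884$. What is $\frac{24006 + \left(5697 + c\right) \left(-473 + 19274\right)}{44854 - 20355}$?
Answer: $\frac{161355387}{24499} \approx 6586.2$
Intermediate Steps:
$\frac{24006 + \left(5697 + c\right) \left(-473 + 19274\right)}{44854 - 20355} = \frac{24006 + \left(5697 + 2884\right) \left(-473 + 19274\right)}{44854 - 20355} = \frac{24006 + 8581 \cdot 18801}{44854 - 20355} = \frac{24006 + 161331381}{44854 - 20355} = \frac{161355387}{24499}$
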